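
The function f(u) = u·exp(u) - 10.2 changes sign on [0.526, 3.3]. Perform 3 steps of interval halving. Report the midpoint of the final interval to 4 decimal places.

1.7396

f(0.526000) = -9.309929, f(3.300000) = 79.271708 (opposite signs)
step 1: m = 1.913000, f(m) = 2.757473 > 0 → root in [0.526000, 1.913000]
step 2: m = 1.219500, f(m) = -6.071389 < 0 → root in [1.219500, 1.913000]
step 3: m = 1.566250, f(m) = -2.699766 < 0 → root in [1.566250, 1.913000]
Midpoint of [1.566250, 1.913000] = 1.739625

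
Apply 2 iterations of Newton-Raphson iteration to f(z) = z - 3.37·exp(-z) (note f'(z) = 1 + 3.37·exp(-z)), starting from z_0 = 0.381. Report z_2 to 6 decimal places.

z_0 = 0.381000: f = -1.921309, f' = 3.302309 → z_1 = 0.381000 - (-1.921309)/(3.302309) = 0.962808
z_1 = 0.962808: f = -0.323923, f' = 2.286731 → z_2 = 0.962808 - (-0.323923)/(2.286731) = 1.104461

1.104461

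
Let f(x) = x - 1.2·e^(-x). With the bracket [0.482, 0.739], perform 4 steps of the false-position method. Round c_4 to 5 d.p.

0.63556

f(0.482000) = -0.259056, f(0.739000) = 0.165890
step 1: c = 0.638673, f(c) = 0.005081 > 0 → new bracket [0.482000, 0.638673]
step 2: c = 0.635659, f(c) = 0.000155 > 0 → new bracket [0.482000, 0.635659]
step 3: c = 0.635567, f(c) = 0.000005 > 0 → new bracket [0.482000, 0.635567]
step 4: c = 0.635564, f(c) = 0.000000 > 0 → new bracket [0.482000, 0.635564]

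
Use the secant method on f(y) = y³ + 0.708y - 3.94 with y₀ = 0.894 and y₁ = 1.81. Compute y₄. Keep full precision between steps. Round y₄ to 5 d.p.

Secant update: y_(k+1) = y_k − f(y_k)·(y_k − y_(k-1))/(f(y_k) − f(y_(k-1))).
f(y_0) = -2.592531, f(y_1) = 3.271221
y_2 = 1.810000 - (3.271221)·(1.810000 - 0.894000)/(3.271221 - (-2.592531)) = 1.298990; f(y_2) = -0.828434
y_3 = 1.298990 - (-0.828434)·(1.298990 - 1.810000)/(-0.828434 - (3.271221)) = 1.402252; f(y_3) = -0.189945
y_4 = 1.402252 - (-0.189945)·(1.402252 - 1.298990)/(-0.189945 - (-0.828434)) = 1.432971; f(y_4) = 0.017016

1.43297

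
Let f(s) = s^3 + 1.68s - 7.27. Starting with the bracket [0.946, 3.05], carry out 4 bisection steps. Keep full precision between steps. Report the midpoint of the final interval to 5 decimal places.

f(0.946000) = -4.834129, f(3.050000) = 26.226625 (opposite signs)
step 1: m = 1.998000, f(m) = 4.062664 > 0 → root in [0.946000, 1.998000]
step 2: m = 1.472000, f(m) = -1.607534 < 0 → root in [1.472000, 1.998000]
step 3: m = 1.735000, f(m) = 0.867540 > 0 → root in [1.472000, 1.735000]
step 4: m = 1.603500, f(m) = -0.453181 < 0 → root in [1.603500, 1.735000]
Midpoint of [1.603500, 1.735000] = 1.669250

1.66925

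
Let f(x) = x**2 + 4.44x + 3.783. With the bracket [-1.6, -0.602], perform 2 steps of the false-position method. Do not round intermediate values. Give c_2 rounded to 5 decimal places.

-1.17318

False-position update: c = (a·f(b) − b·f(a))/(f(b) − f(a)); replace the endpoint whose sign matches f(c).
f(-1.600000) = -0.761000, f(-0.602000) = 1.472524
step 1: c = -1.259964, f(c) = -0.223731 < 0 → new bracket [-1.259964, -0.602000]
step 2: c = -1.173181, f(c) = -0.049569 < 0 → new bracket [-1.173181, -0.602000]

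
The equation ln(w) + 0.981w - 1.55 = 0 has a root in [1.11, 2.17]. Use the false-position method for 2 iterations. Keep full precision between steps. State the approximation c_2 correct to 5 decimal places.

f(1.110000) = -0.356730, f(2.170000) = 1.353497
step 1: c = 1.331101, f(c) = 0.041817 > 0 → new bracket [1.110000, 1.331101]
step 2: c = 1.307903, f(c) = 0.001477 > 0 → new bracket [1.110000, 1.307903]

1.30790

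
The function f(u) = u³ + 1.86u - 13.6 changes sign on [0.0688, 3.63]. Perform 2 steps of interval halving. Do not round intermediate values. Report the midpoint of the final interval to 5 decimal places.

f(0.068800) = -13.471706, f(3.630000) = 40.983947 (opposite signs)
step 1: m = 1.849400, f(m) = -3.834650 < 0 → root in [1.849400, 3.630000]
step 2: m = 2.739700, f(m) = 12.059910 > 0 → root in [1.849400, 2.739700]
Midpoint of [1.849400, 2.739700] = 2.294550

2.29455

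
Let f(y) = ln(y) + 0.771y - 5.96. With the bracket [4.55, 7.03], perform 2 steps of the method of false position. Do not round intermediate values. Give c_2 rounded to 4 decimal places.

5.5159

f(4.550000) = -0.936823, f(7.030000) = 1.410317
step 1: c = 5.539852, f(c) = 0.023194 > 0 → new bracket [4.550000, 5.539852]
step 2: c = 5.515938, f(c) = 0.000429 > 0 → new bracket [4.550000, 5.515938]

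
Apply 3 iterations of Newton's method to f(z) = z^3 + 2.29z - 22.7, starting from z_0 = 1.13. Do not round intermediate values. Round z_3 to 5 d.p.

f'(z) = 3z^2 + 2.29
z_0 = 1.130000: f = -18.669403, f' = 6.120700 → z_1 = 1.130000 - (-18.669403)/(6.120700) = 4.180207
z_1 = 4.180207: f = 59.918166, f' = 54.712396 → z_2 = 4.180207 - (59.918166)/(54.712396) = 3.085059
z_2 = 3.085059: f = 13.727117, f' = 30.842772 → z_3 = 3.085059 - (13.727117)/(30.842772) = 2.639992

2.63999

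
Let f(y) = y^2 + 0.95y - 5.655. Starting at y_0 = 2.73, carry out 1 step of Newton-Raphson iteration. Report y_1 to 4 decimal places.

f'(y) = 2y + 0.95
y_0 = 2.730000: f = 4.391400, f' = 6.410000 → y_1 = 2.730000 - (4.391400)/(6.410000) = 2.044914

2.0449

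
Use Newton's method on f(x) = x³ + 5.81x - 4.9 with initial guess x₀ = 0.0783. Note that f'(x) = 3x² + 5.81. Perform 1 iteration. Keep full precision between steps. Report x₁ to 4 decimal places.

Newton update: x ← x − f(x)/f'(x).
x_0 = 0.078300: f = -4.444597, f' = 5.828393 → x_1 = 0.078300 - (-4.444597)/(5.828393) = 0.840877

0.8409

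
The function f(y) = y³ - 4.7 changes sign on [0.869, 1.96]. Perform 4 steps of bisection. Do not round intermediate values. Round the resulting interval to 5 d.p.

[1.61906, 1.68725]

f(0.869000) = -4.043765, f(1.960000) = 2.829536 (opposite signs)
step 1: m = 1.414500, f(m) = -1.869854 < 0 → root in [1.414500, 1.960000]
step 2: m = 1.687250, f(m) = 0.103284 > 0 → root in [1.414500, 1.687250]
step 3: m = 1.550875, f(m) = -0.969815 < 0 → root in [1.550875, 1.687250]
step 4: m = 1.619063, f(m) = -0.455849 < 0 → root in [1.619063, 1.687250]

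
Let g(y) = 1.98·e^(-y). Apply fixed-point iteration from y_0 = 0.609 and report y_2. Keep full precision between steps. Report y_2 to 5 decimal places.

0.67448

y_1 = g(0.609000) = 1.076911
y_2 = g(1.076911) = 0.674479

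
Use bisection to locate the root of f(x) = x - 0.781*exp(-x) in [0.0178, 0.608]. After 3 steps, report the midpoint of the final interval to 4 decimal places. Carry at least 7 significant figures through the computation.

0.4973

f(0.017800) = -0.749421, f(0.608000) = 0.182793 (opposite signs)
step 1: m = 0.312900, f(m) = -0.258263 < 0 → root in [0.312900, 0.608000]
step 2: m = 0.460450, f(m) = -0.032361 < 0 → root in [0.460450, 0.608000]
step 3: m = 0.534225, f(m) = 0.076463 > 0 → root in [0.460450, 0.534225]
Midpoint of [0.460450, 0.534225] = 0.497337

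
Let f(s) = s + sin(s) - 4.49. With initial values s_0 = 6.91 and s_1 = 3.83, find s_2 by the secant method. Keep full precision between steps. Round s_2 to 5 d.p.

f(s_0) = 3.006568, f(s_1) = -1.295308
s_2 = 3.830000 - (-1.295308)·(3.830000 - 6.910000)/(-1.295308 - (3.006568)) = 4.757397; f(s_2) = -0.731590

4.75740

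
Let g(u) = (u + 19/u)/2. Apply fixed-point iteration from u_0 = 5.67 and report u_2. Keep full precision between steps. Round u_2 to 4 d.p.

u_1 = g(5.670000) = 4.510485
u_2 = g(4.510485) = 4.361446

4.3614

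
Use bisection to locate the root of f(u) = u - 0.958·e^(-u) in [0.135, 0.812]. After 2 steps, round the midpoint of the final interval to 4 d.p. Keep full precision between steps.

f(0.135000) = -0.702020, f(0.812000) = 0.386677 (opposite signs)
step 1: m = 0.473500, f(m) = -0.123160 < 0 → root in [0.473500, 0.812000]
step 2: m = 0.642750, f(m) = 0.138991 > 0 → root in [0.473500, 0.642750]
Midpoint of [0.473500, 0.642750] = 0.558125

0.5581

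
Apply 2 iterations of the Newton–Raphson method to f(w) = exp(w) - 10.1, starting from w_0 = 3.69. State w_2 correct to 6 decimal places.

Newton update: w ← w − f(w)/f'(w).
f'(w) = exp(w)
w_0 = 3.690000: f = 29.944847, f' = 40.044847 → w_1 = 3.690000 - (29.944847)/(40.044847) = 2.942217
w_1 = 2.942217: f = 8.857833, f' = 18.957833 → w_2 = 2.942217 - (8.857833)/(18.957833) = 2.474979

2.474979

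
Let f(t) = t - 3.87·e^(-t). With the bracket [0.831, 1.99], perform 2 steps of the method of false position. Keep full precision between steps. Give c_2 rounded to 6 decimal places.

f(0.831000) = -0.854824, f(1.990000) = 1.460989
step 1: c = 1.258816, f(c) = 0.159774 > 0 → new bracket [0.831000, 1.258816]
step 2: c = 1.191445, f(c) = 0.015810 > 0 → new bracket [0.831000, 1.191445]

1.191445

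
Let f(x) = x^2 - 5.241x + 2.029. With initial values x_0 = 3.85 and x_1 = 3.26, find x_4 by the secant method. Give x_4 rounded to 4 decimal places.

4.7624

f(x_0) = -3.326350, f(x_1) = -4.429060
x_2 = 3.260000 - (-4.429060)·(3.260000 - 3.850000)/(-4.429060 - (-3.326350)) = 5.629749; f(x_2) = 4.217556
x_3 = 5.629749 - (4.217556)·(5.629749 - 3.260000)/(4.217556 - (-4.429060)) = 4.473857; f(x_3) = -1.403087
x_4 = 4.473857 - (-1.403087)·(4.473857 - 5.629749)/(-1.403087 - (4.217556)) = 4.762404; f(x_4) = -0.250269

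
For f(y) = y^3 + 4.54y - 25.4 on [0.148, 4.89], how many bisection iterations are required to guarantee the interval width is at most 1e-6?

23

Initial width b − a = 4.89 − 0.148 = 4.742000.
After n steps the width is (b−a)/2^n; need (b−a)/2^n ≤ 1e-6.
So n ≥ log₂(4.742000/1e-6) = log₂(4742000.0000) ≈ 22.1771.
Hence n = 23.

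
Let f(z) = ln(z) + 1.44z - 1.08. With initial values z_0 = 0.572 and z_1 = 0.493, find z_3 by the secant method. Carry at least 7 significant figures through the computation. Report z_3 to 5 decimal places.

0.85227

Secant update: z_(k+1) = z_k − f(z_k)·(z_k − z_(k-1))/(f(z_k) − f(z_(k-1))).
f(z_0) = -0.814936, f(z_1) = -1.077326
z_2 = 0.493000 - (-1.077326)·(0.493000 - 0.572000)/(-1.077326 - (-0.814936)) = 0.817360; f(z_2) = -0.104677
z_3 = 0.817360 - (-0.104677)·(0.817360 - 0.493000)/(-0.104677 - (-1.077326)) = 0.852268; f(z_3) = -0.012589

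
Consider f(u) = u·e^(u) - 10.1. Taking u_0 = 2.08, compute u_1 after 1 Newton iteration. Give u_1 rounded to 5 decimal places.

f'(u) = (u + 1)·e^(u)
u_0 = 2.080000: f = 6.549295, f' = 24.653764 → u_1 = 2.080000 - (6.549295)/(24.653764) = 1.814349

1.81435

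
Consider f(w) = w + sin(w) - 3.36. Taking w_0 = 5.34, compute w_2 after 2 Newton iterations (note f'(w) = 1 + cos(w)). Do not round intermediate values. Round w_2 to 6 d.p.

Newton update: w ← w − f(w)/f'(w).
w_0 = 5.340000: f = 1.170567, f' = 1.587213 → w_1 = 5.340000 - (1.170567)/(1.587213) = 4.602501
w_1 = 4.602501: f = 0.248533, f' = 0.890333 → w_2 = 4.602501 - (0.248533)/(0.890333) = 4.323355

4.323355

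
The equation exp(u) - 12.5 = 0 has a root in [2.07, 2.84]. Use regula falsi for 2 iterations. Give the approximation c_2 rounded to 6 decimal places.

f(2.070000) = -4.575177, f(2.840000) = 4.615766
step 1: c = 2.453300, f(c) = -0.873351 < 0 → new bracket [2.453300, 2.840000]
step 2: c = 2.514826, f(c) = -0.135542 < 0 → new bracket [2.514826, 2.840000]

2.514826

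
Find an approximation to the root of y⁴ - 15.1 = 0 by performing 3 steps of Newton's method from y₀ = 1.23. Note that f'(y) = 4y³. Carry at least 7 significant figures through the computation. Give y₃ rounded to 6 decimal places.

2.057283

Newton update: y ← y − f(y)/f'(y).
y_0 = 1.230000: f = -12.811134, f' = 7.443468 → y_1 = 1.230000 - (-12.811134)/(7.443468) = 2.951124
y_1 = 2.951124: f = 60.749025, f' = 102.806955 → y_2 = 2.951124 - (60.749025)/(102.806955) = 2.360220
y_2 = 2.360220: f = 15.932036, f' = 52.591759 → y_3 = 2.360220 - (15.932036)/(52.591759) = 2.057283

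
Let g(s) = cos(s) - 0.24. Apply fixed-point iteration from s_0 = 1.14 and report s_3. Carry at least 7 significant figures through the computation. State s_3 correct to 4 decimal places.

s_1 = g(1.140000) = 0.177595
s_2 = g(0.177595) = 0.744272
s_3 = g(0.744272) = 0.495582

0.4956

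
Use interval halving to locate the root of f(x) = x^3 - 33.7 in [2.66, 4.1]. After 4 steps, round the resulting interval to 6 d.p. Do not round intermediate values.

f(2.660000) = -14.878904, f(4.100000) = 35.221000 (opposite signs)
step 1: m = 3.380000, f(m) = 4.914472 > 0 → root in [2.660000, 3.380000]
step 2: m = 3.020000, f(m) = -6.156392 < 0 → root in [3.020000, 3.380000]
step 3: m = 3.200000, f(m) = -0.932000 < 0 → root in [3.200000, 3.380000]
step 4: m = 3.290000, f(m) = 1.911289 > 0 → root in [3.200000, 3.290000]

[3.200000, 3.290000]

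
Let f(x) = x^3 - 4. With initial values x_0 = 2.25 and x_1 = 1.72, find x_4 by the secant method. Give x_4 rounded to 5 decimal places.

Secant update: x_(k+1) = x_k − f(x_k)·(x_k − x_(k-1))/(f(x_k) − f(x_(k-1))).
f(x_0) = 7.390625, f(x_1) = 1.088448
x_2 = 1.720000 - (1.088448)·(1.720000 - 2.250000)/(1.088448 - (7.390625)) = 1.628464; f(x_2) = 0.318514
x_3 = 1.628464 - (0.318514)·(1.628464 - 1.720000)/(0.318514 - (1.088448)) = 1.590596; f(x_3) = 0.024202
x_4 = 1.590596 - (0.024202)·(1.590596 - 1.628464)/(0.024202 - (0.318514)) = 1.587482; f(x_4) = 0.000613

1.58748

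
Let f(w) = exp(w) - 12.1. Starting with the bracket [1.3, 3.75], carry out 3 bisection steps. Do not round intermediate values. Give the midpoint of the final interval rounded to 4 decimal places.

f(1.300000) = -8.430703, f(3.750000) = 30.421082 (opposite signs)
step 1: m = 2.525000, f(m) = 0.390895 > 0 → root in [1.300000, 2.525000]
step 2: m = 1.912500, f(m) = -5.330007 < 0 → root in [1.912500, 2.525000]
step 3: m = 2.218750, f(m) = -2.904171 < 0 → root in [2.218750, 2.525000]
Midpoint of [2.218750, 2.525000] = 2.371875

2.3719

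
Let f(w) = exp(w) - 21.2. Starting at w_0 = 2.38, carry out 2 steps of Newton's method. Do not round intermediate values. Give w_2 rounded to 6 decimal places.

3.091781

f'(w) = exp(w)
w_0 = 2.380000: f = -10.395097, f' = 10.804903 → w_1 = 2.380000 - (-10.395097)/(10.804903) = 3.342072
w_1 = 3.342072: f = 7.077664, f' = 28.277664 → w_2 = 3.342072 - (7.077664)/(28.277664) = 3.091781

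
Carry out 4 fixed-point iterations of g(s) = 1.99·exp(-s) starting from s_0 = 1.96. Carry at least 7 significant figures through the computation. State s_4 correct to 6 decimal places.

s_1 = g(1.960000) = 0.280308
s_2 = g(0.280308) = 1.503546
s_3 = g(1.503546) = 0.442457
s_4 = g(0.442457) = 1.278487

1.278487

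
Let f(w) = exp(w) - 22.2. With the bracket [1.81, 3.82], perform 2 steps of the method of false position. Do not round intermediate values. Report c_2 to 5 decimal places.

2.94186

f(1.810000) = -16.089553, f(3.820000) = 23.404208
step 1: c = 2.628864, f(c) = -8.341988 < 0 → new bracket [2.628864, 3.820000]
step 2: c = 2.941860, f(c) = -3.248938 < 0 → new bracket [2.941860, 3.820000]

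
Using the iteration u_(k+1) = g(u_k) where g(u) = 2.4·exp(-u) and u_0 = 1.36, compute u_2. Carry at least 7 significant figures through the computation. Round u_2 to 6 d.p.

1.296260

u_1 = g(1.360000) = 0.615986
u_2 = g(0.615986) = 1.296260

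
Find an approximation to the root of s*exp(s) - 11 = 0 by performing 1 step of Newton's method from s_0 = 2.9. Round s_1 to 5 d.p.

f'(s) = (s+1)*exp(s)
s_0 = 2.900000: f = 41.705022, f' = 70.879167 → s_1 = 2.900000 - (41.705022)/(70.879167) = 2.311604

2.31160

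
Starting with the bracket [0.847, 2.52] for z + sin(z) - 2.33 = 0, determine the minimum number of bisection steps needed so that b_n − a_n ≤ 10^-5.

Initial width b − a = 2.52 − 0.847 = 1.673000.
After n steps the width is (b−a)/2^n; need (b−a)/2^n ≤ 10^-5.
So n ≥ log₂(1.673000/10^-5) = log₂(167300.0000) ≈ 17.3521.
Hence n = 18.

18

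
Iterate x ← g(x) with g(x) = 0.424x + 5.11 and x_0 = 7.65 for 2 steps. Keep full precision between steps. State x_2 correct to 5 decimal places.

8.65193

x_1 = g(7.650000) = 8.353600
x_2 = g(8.353600) = 8.651926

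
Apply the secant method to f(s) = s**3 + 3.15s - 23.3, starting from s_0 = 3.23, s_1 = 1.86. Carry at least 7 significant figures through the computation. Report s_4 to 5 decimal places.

Secant update: s_(k+1) = s_k − f(s_k)·(s_k − s_(k-1))/(f(s_k) − f(s_(k-1))).
f(s_0) = 20.572767, f(s_1) = -11.006144
s_2 = 1.860000 - (-11.006144)·(1.860000 - 3.230000)/(-11.006144 - (20.572767)) = 2.337484; f(s_2) = -3.165311
s_3 = 2.337484 - (-3.165311)·(2.337484 - 1.860000)/(-3.165311 - (-11.006144)) = 2.530242; f(s_3) = 0.869186
s_4 = 2.530242 - (0.869186)·(2.530242 - 2.337484)/(0.869186 - (-3.165311)) = 2.488714; f(s_4) = -0.046200

2.48871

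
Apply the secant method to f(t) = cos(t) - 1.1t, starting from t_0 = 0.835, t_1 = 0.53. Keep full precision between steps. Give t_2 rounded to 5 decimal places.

f(t_0) = -0.247322, f(t_1) = 0.279807
t_2 = 0.530000 - (0.279807)·(0.530000 - 0.835000)/(0.279807 - (-0.247322)) = 0.691898; f(t_2) = 0.008949

0.69190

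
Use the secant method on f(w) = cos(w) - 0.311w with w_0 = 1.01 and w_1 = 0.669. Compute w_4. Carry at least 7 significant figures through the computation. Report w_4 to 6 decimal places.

1.191255

f(w_0) = 0.217751, f(w_1) = 0.576383
w_2 = 0.669000 - (0.576383)·(0.669000 - 1.010000)/(0.576383 - (0.217751)) = 1.217045; f(w_2) = -0.032081
w_3 = 1.217045 - (-0.032081)·(1.217045 - 0.669000)/(-0.032081 - (0.576383)) = 1.188149; f(w_3) = 0.003863
w_4 = 1.188149 - (0.003863)·(1.188149 - 1.217045)/(0.003863 - (-0.032081)) = 1.191255; f(w_4) = 0.000015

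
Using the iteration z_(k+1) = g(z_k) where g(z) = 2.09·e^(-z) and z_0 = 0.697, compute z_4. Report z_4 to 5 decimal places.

z_1 = g(0.697000) = 1.040982
z_2 = g(1.040982) = 0.737996
z_3 = g(0.737996) = 0.999169
z_4 = g(0.999169) = 0.769507

0.76951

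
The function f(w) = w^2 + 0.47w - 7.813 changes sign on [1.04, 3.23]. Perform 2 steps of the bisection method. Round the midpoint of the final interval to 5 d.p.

2.40875

f(1.040000) = -6.242600, f(3.230000) = 4.138000 (opposite signs)
step 1: m = 2.135000, f(m) = -2.251325 < 0 → root in [2.135000, 3.230000]
step 2: m = 2.682500, f(m) = 0.643581 > 0 → root in [2.135000, 2.682500]
Midpoint of [2.135000, 2.682500] = 2.408750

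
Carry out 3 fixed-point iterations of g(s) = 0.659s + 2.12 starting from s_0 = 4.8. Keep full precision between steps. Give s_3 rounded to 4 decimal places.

5.8115

s_1 = g(4.800000) = 5.283200
s_2 = g(5.283200) = 5.601629
s_3 = g(5.601629) = 5.811473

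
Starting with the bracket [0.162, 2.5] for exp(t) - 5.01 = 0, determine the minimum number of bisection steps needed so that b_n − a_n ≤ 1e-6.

Initial width b − a = 2.5 − 0.162 = 2.338000.
After n steps the width is (b−a)/2^n; need (b−a)/2^n ≤ 1e-6.
So n ≥ log₂(2.338000/1e-6) = log₂(2338000.0000) ≈ 21.1568.
Hence n = 22.

22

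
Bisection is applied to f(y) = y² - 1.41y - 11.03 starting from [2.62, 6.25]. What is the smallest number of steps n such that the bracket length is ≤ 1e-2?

Initial width b − a = 6.25 − 2.62 = 3.630000.
After n steps the width is (b−a)/2^n; need (b−a)/2^n ≤ 1e-2.
So n ≥ log₂(3.630000/1e-2) = log₂(363.0000) ≈ 8.5038.
Hence n = 9.

9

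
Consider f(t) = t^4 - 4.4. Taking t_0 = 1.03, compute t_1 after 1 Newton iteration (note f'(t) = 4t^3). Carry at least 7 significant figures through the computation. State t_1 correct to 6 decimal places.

1.779156

Newton update: t ← t − f(t)/f'(t).
t_0 = 1.030000: f = -3.274491, f' = 4.370908 → t_1 = 1.030000 - (-3.274491)/(4.370908) = 1.779156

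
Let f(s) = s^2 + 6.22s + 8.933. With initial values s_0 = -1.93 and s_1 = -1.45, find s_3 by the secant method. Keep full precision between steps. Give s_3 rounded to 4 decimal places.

-2.2226

f(s_0) = 0.653300, f(s_1) = 2.016500
s_2 = -1.450000 - (2.016500)·(-1.450000 - -1.930000)/(2.016500 - (0.653300)) = -2.160035; f(s_2) = 0.163333
s_3 = -2.160035 - (0.163333)·(-2.160035 - -1.450000)/(0.163333 - (2.016500)) = -2.222616; f(s_3) = 0.048351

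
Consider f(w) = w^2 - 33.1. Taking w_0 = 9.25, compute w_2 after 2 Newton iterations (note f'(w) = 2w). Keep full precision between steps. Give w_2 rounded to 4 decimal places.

w_0 = 9.250000: f = 52.462500, f' = 18.500000 → w_1 = 9.250000 - (52.462500)/(18.500000) = 6.414189
w_1 = 6.414189: f = 8.041823, f' = 12.828378 → w_2 = 6.414189 - (8.041823)/(12.828378) = 5.787312

5.7873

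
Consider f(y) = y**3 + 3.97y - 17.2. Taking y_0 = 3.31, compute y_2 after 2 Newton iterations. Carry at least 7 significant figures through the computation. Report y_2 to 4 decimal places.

f'(y) = 3y**2 + 3.97
y_0 = 3.310000: f = 32.205391, f' = 36.838300 → y_1 = 3.310000 - (32.205391)/(36.838300) = 2.435763
y_1 = 2.435763: f = 6.921226, f' = 21.768830 → y_2 = 2.435763 - (6.921226)/(21.768830) = 2.117821

2.1178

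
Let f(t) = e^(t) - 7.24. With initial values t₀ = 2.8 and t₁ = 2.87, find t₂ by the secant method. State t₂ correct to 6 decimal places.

Secant update: t_(k+1) = t_k − f(t_k)·(t_k − t_(k-1))/(f(t_k) − f(t_(k-1))).
f(t_0) = 9.204647, f(t_1) = 10.397018
t_2 = 2.870000 - (10.397018)·(2.870000 - 2.800000)/(10.397018 - (9.204647)) = 2.259627; f(t_2) = 2.339516

2.259627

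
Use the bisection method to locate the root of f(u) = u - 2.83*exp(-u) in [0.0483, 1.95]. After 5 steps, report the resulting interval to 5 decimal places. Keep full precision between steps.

f(0.048300) = -2.648260, f(1.950000) = 1.547364 (opposite signs)
step 1: m = 0.999150, f(m) = -0.042834 < 0 → root in [0.999150, 1.950000]
step 2: m = 1.474575, f(m) = 0.826856 > 0 → root in [0.999150, 1.474575]
step 3: m = 1.236862, f(m) = 0.415332 > 0 → root in [0.999150, 1.236862]
step 4: m = 1.118006, f(m) = 0.192792 > 0 → root in [0.999150, 1.118006]
step 5: m = 1.058578, f(m) = 0.076713 > 0 → root in [0.999150, 1.058578]

[0.99915, 1.05858]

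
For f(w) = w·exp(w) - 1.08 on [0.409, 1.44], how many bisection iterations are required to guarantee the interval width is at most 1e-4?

14

Initial width b − a = 1.44 − 0.409 = 1.031000.
After n steps the width is (b−a)/2^n; need (b−a)/2^n ≤ 1e-4.
So n ≥ log₂(1.031000/1e-4) = log₂(10310.0000) ≈ 13.3318.
Hence n = 14.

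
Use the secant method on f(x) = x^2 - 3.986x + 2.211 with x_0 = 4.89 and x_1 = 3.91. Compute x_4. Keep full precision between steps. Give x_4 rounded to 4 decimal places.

f(x_0) = 6.631560, f(x_1) = 1.913840
x_2 = 3.910000 - (1.913840)·(3.910000 - 4.890000)/(1.913840 - (6.631560)) = 3.512443; f(x_2) = 0.547658
x_3 = 3.512443 - (0.547658)·(3.512443 - 3.910000)/(0.547658 - (1.913840)) = 3.353075; f(x_3) = 0.088756
x_4 = 3.353075 - (0.088756)·(3.353075 - 3.512443)/(0.088756 - (0.547658)) = 3.322252; f(x_4) = 0.005862

3.3223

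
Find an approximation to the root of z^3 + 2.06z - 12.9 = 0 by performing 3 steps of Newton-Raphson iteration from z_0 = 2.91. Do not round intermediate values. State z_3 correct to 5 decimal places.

2.05433

f'(z) = 3z^2 + 2.06
z_0 = 2.910000: f = 17.736771, f' = 27.464300 → z_1 = 2.910000 - (17.736771)/(27.464300) = 2.264188
z_1 = 2.264188: f = 3.371696, f' = 17.439644 → z_2 = 2.264188 - (3.371696)/(17.439644) = 2.070853
z_2 = 2.070853: f = 0.246669, f' = 14.925296 → z_3 = 2.070853 - (0.246669)/(14.925296) = 2.054326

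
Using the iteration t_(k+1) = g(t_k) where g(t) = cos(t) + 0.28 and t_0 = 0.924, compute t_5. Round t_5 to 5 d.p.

0.89402

t_1 = g(0.924000) = 0.882633
t_2 = g(0.882633) = 0.915120
t_3 = g(0.915120) = 0.889696
t_4 = g(0.889696) = 0.909648
t_5 = g(0.909648) = 0.894023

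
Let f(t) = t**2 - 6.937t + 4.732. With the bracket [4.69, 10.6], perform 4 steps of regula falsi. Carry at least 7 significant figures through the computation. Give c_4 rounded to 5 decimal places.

6.08739

f(4.690000) = -5.806430, f(10.600000) = 43.559800
step 1: c = 5.385131, f(c) = -3.625018 < 0 → new bracket [5.385131, 10.600000]
step 2: c = 5.785768, f(c) = -1.928760 < 0 → new bracket [5.785768, 10.600000]
step 3: c = 5.989896, f(c) = -0.941052 < 0 → new bracket [5.989896, 10.600000]
step 4: c = 6.087386, f(c) = -0.439931 < 0 → new bracket [6.087386, 10.600000]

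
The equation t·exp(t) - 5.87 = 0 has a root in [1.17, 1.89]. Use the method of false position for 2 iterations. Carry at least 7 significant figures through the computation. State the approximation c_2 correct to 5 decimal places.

1.39688

f(1.170000) = -2.100269, f(1.890000) = 6.640607
step 1: c = 1.343003, f(c) = -0.725592 < 0 → new bracket [1.343003, 1.890000]
step 2: c = 1.396883, f(c) = -0.222986 < 0 → new bracket [1.396883, 1.890000]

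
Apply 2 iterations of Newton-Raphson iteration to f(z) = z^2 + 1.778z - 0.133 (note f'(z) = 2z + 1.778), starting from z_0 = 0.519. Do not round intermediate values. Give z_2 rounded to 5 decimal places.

Newton update: z ← z − f(z)/f'(z).
z_0 = 0.519000: f = 1.059143, f' = 2.816000 → z_1 = 0.519000 - (1.059143)/(2.816000) = 0.142884
z_1 = 0.142884: f = 0.141463, f' = 2.063768 → z_2 = 0.142884 - (0.141463)/(2.063768) = 0.074338

0.07434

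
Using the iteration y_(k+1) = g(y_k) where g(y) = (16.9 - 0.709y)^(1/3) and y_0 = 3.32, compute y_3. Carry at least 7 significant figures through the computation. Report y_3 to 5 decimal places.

y_1 = g(3.320000) = 2.441082
y_2 = g(2.441082) = 2.475454
y_3 = g(2.475454) = 2.474128

2.47413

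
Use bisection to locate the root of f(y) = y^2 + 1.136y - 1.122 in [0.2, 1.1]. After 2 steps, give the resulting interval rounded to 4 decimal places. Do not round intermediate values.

[0.4250, 0.6500]

f(0.200000) = -0.854800, f(1.100000) = 1.337600 (opposite signs)
step 1: m = 0.650000, f(m) = 0.038900 > 0 → root in [0.200000, 0.650000]
step 2: m = 0.425000, f(m) = -0.458575 < 0 → root in [0.425000, 0.650000]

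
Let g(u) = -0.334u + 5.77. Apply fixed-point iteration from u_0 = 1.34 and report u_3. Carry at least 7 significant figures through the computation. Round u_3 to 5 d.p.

u_1 = g(1.340000) = 5.322440
u_2 = g(5.322440) = 3.992305
u_3 = g(3.992305) = 4.436570

4.43657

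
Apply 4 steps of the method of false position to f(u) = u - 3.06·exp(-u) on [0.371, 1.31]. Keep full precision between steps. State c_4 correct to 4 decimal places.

1.0604

False-position update: c = (a·f(b) − b·f(a))/(f(b) − f(a)); replace the endpoint whose sign matches f(c).
f(0.371000) = -1.740534, f(1.310000) = 0.484351
step 1: c = 1.105583, f(c) = 0.092668 > 0 → new bracket [0.371000, 1.105583]
step 2: c = 1.068450, f(c) = 0.017215 > 0 → new bracket [0.371000, 1.068450]
step 3: c = 1.061619, f(c) = 0.003179 > 0 → new bracket [0.371000, 1.061619]
step 4: c = 1.060360, f(c) = 0.000586 > 0 → new bracket [0.371000, 1.060360]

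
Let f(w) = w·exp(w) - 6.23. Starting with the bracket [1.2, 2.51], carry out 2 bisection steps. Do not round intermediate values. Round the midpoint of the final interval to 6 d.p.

f(1.200000) = -2.245860, f(2.510000) = 24.655374 (opposite signs)
step 1: m = 1.855000, f(m) = 5.626600 > 0 → root in [1.200000, 1.855000]
step 2: m = 1.527500, f(m) = 0.806651 > 0 → root in [1.200000, 1.527500]
Midpoint of [1.200000, 1.527500] = 1.363750

1.363750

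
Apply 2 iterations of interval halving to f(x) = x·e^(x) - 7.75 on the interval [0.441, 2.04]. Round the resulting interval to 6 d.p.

f(0.441000) = -7.064571, f(2.040000) = 7.938843 (opposite signs)
step 1: m = 1.240500, f(m) = -3.461168 < 0 → root in [1.240500, 2.040000]
step 2: m = 1.640250, f(m) = 0.707881 > 0 → root in [1.240500, 1.640250]

[1.240500, 1.640250]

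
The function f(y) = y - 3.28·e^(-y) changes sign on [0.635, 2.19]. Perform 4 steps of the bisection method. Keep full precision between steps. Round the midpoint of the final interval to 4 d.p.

f(0.635000) = -1.103188, f(2.190000) = 1.822913 (opposite signs)
step 1: m = 1.412500, f(m) = 0.613710 > 0 → root in [0.635000, 1.412500]
step 2: m = 1.023750, f(m) = -0.154574 < 0 → root in [1.023750, 1.412500]
step 3: m = 1.218125, f(m) = 0.247953 > 0 → root in [1.023750, 1.218125]
step 4: m = 1.120938, f(m) = 0.051743 > 0 → root in [1.023750, 1.120938]
Midpoint of [1.023750, 1.120938] = 1.072344

1.0723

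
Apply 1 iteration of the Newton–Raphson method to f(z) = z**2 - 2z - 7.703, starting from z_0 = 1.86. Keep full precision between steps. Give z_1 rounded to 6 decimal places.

6.489884

f'(z) = 2z - 2
z_0 = 1.860000: f = -7.963400, f' = 1.720000 → z_1 = 1.860000 - (-7.963400)/(1.720000) = 6.489884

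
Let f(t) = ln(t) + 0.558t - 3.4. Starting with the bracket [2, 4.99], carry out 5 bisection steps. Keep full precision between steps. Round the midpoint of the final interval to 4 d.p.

3.7286

f(2.000000) = -1.590853, f(4.990000) = 0.991856 (opposite signs)
step 1: m = 3.495000, f(m) = -0.198457 < 0 → root in [3.495000, 4.990000]
step 2: m = 4.242500, f(m) = 0.412468 > 0 → root in [3.495000, 4.242500]
step 3: m = 3.868750, f(m) = 0.111694 > 0 → root in [3.495000, 3.868750]
step 4: m = 3.681875, f(m) = -0.042092 < 0 → root in [3.681875, 3.868750]
step 5: m = 3.775313, f(m) = 0.035108 > 0 → root in [3.681875, 3.775313]
Midpoint of [3.681875, 3.775313] = 3.728594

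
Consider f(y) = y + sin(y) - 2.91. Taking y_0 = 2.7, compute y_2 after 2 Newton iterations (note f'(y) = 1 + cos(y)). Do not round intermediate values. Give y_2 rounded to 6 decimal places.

Newton update: y ← y − f(y)/f'(y).
y_0 = 2.700000: f = 0.217380, f' = 0.095928 → y_1 = 2.700000 - (0.217380)/(0.095928) = 0.433923
y_1 = 0.433923: f = -2.055643, f' = 1.907323 → y_2 = 0.433923 - (-2.055643)/(1.907323) = 1.511687

1.511687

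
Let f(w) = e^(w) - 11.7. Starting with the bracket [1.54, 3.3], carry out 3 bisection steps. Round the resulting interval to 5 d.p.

[2.42000, 2.64000]

f(1.540000) = -7.035410, f(3.300000) = 15.412639 (opposite signs)
step 1: m = 2.420000, f(m) = -0.454141 < 0 → root in [2.420000, 3.300000]
step 2: m = 2.860000, f(m) = 5.761527 > 0 → root in [2.420000, 2.860000]
step 3: m = 2.640000, f(m) = 2.313204 > 0 → root in [2.420000, 2.640000]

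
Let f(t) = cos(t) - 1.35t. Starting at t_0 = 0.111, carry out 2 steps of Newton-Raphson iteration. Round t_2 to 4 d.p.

0.6093

Newton update: t ← t − f(t)/f'(t).
f'(t) = -sin(t) - 1.35
t_0 = 0.111000: f = 0.843996, f' = -1.460772 → t_1 = 0.111000 - (0.843996)/(-1.460772) = 0.688774
t_1 = 0.688774: f = -0.157819, f' = -1.985591 → t_2 = 0.688774 - (-0.157819)/(-1.985591) = 0.609292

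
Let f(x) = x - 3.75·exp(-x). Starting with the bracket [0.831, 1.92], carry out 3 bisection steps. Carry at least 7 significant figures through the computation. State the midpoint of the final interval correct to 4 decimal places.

f(0.831000) = -0.802550, f(1.920000) = 1.370224 (opposite signs)
step 1: m = 1.375500, f(m) = 0.427825 > 0 → root in [0.831000, 1.375500]
step 2: m = 1.103250, f(m) = -0.140966 < 0 → root in [1.103250, 1.375500]
step 3: m = 1.239375, f(m) = 0.153506 > 0 → root in [1.103250, 1.239375]
Midpoint of [1.103250, 1.239375] = 1.171312

1.1713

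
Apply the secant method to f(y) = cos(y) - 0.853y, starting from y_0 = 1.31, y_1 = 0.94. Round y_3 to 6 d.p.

0.809350

f(y_0) = -0.859580, f(y_1) = -0.212032
y_2 = 0.940000 - (-0.212032)·(0.940000 - 1.310000)/(-0.212032 - (-0.859580)) = 0.818848; f(y_2) = -0.015414
y_3 = 0.818848 - (-0.015414)·(0.818848 - 0.940000)/(-0.015414 - (-0.212032)) = 0.809350; f(y_3) = -0.000406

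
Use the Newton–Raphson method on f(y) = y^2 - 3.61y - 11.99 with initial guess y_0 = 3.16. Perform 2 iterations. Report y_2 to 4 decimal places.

6.1664

f'(y) = 2y - 3.61
y_0 = 3.160000: f = -13.412000, f' = 2.710000 → y_1 = 3.160000 - (-13.412000)/(2.710000) = 8.109077
y_1 = 8.109077: f = 24.493368, f' = 12.608155 → y_2 = 8.109077 - (24.493368)/(12.608155) = 6.166417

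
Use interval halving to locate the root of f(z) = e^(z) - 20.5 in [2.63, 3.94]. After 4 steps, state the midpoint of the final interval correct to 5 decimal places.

2.99844

f(2.630000) = -6.626230, f(3.940000) = 30.918601 (opposite signs)
step 1: m = 3.285000, f(m) = 6.208984 > 0 → root in [2.630000, 3.285000]
step 2: m = 2.957500, f(m) = -1.250213 < 0 → root in [2.957500, 3.285000]
step 3: m = 3.121250, f(m) = 2.174705 > 0 → root in [2.957500, 3.121250]
step 4: m = 3.039375, f(m) = 0.392182 > 0 → root in [2.957500, 3.039375]
Midpoint of [2.957500, 3.039375] = 2.998437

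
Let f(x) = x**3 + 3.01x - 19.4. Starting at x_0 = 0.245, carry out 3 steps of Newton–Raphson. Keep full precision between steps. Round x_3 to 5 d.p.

Newton update: x ← x − f(x)/f'(x).
f'(x) = 3x**2 + 3.01
x_0 = 0.245000: f = -18.647844, f' = 3.190075 → x_1 = 0.245000 - (-18.647844)/(3.190075) = 6.090582
x_1 = 6.090582: f = 224.863903, f' = 114.295554 → x_2 = 6.090582 - (224.863903)/(114.295554) = 4.123192
x_2 = 4.123192: f = 63.108003, f' = 54.012134 → x_3 = 4.123192 - (63.108003)/(54.012134) = 2.954788

2.95479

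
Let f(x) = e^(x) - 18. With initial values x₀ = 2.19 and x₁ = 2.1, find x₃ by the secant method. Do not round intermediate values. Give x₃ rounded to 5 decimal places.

Secant update: x_(k+1) = x_k − f(x_k)·(x_k − x_(k-1))/(f(x_k) − f(x_(k-1))).
f(x_0) = -9.064787, f(x_1) = -9.833830
x_2 = 2.100000 - (-9.833830)·(2.100000 - 2.190000)/(-9.833830 - (-9.064787)) = 3.250839; f(x_2) = 7.811980
x_3 = 3.250839 - (7.811980)·(3.250839 - 2.100000)/(7.811980 - (-9.833830)) = 2.741351; f(x_3) = -2.492083

2.74135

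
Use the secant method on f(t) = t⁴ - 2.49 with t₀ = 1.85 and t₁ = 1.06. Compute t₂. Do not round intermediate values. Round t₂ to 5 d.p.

f(t_0) = 9.223506, f(t_1) = -1.227523
t_2 = 1.060000 - (-1.227523)·(1.060000 - 1.850000)/(-1.227523 - (9.223506)) = 1.152789; f(t_2) = -0.723963

1.15279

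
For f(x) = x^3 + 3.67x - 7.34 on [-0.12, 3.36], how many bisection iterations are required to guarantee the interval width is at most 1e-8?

Initial width b − a = 3.36 − -0.12 = 3.480000.
After n steps the width is (b−a)/2^n; need (b−a)/2^n ≤ 1e-8.
So n ≥ log₂(3.480000/1e-8) = log₂(348000000.0000) ≈ 28.3745.
Hence n = 29.

29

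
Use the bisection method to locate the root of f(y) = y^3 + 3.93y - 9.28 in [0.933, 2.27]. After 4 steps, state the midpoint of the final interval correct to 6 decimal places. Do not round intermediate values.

f(0.933000) = -4.801144, f(2.270000) = 11.338183 (opposite signs)
step 1: m = 1.601500, f(m) = 1.121426 > 0 → root in [0.933000, 1.601500]
step 2: m = 1.267250, f(m) = -2.264602 < 0 → root in [1.267250, 1.601500]
step 3: m = 1.434375, f(m) = -0.691778 < 0 → root in [1.434375, 1.601500]
step 4: m = 1.517938, f(m) = 0.183026 > 0 → root in [1.434375, 1.517938]
Midpoint of [1.434375, 1.517938] = 1.476156

1.476156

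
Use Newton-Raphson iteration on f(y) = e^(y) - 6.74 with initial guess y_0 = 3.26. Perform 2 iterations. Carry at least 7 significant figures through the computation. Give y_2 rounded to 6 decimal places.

2.061720

Newton update: y ← y − f(y)/f'(y).
f'(y) = e^(y)
y_0 = 3.260000: f = 19.309537, f' = 26.049537 → y_1 = 3.260000 - (19.309537)/(26.049537) = 2.518738
y_1 = 2.518738: f = 5.672919, f' = 12.412919 → y_2 = 2.518738 - (5.672919)/(12.412919) = 2.061720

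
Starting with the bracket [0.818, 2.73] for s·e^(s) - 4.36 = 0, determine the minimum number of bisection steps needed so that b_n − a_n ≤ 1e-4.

15

Initial width b − a = 2.73 − 0.818 = 1.912000.
After n steps the width is (b−a)/2^n; need (b−a)/2^n ≤ 1e-4.
So n ≥ log₂(1.912000/1e-4) = log₂(19120.0000) ≈ 14.2228.
Hence n = 15.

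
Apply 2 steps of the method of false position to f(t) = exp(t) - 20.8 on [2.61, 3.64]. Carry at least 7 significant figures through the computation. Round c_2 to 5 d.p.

3.00117

f(2.610000) = -7.200949, f(3.640000) = 17.291837
step 1: c = 2.912823, f(c) = -2.391308 < 0 → new bracket [2.912823, 3.640000]
step 2: c = 3.001168, f(c) = -0.690994 < 0 → new bracket [3.001168, 3.640000]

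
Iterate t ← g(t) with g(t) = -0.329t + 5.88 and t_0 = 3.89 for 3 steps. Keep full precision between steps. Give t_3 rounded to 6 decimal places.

t_1 = g(3.890000) = 4.600190
t_2 = g(4.600190) = 4.366537
t_3 = g(4.366537) = 4.443409

4.443409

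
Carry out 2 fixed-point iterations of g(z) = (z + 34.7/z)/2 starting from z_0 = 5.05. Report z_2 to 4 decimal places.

5.8911

z_1 = g(5.050000) = 5.960644
z_2 = g(5.960644) = 5.891081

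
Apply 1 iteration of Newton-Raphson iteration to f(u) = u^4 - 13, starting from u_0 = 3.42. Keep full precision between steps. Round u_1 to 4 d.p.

2.6462

Newton update: u ← u − f(u)/f'(u).
f'(u) = 4u^3
u_0 = 3.420000: f = 123.805773, f' = 160.006752 → u_1 = 3.420000 - (123.805773)/(160.006752) = 2.646247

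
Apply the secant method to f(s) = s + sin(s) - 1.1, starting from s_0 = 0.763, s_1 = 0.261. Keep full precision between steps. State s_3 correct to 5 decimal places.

f(s_0) = 0.354093, f(s_1) = -0.580953
s_2 = 0.261000 - (-0.580953)·(0.261000 - 0.763000)/(-0.580953 - (0.354093)) = 0.572897; f(s_2) = 0.014967
s_3 = 0.572897 - (0.014967)·(0.572897 - 0.261000)/(0.014967 - (-0.580953)) = 0.565064; f(s_3) = 0.000534

0.56506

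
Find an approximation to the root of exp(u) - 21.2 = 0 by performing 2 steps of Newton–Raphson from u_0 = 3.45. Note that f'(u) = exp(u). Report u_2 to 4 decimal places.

3.0563

Newton update: u ← u − f(u)/f'(u).
u_0 = 3.450000: f = 10.300392, f' = 31.500392 → u_1 = 3.450000 - (10.300392)/(31.500392) = 3.123007
u_1 = 3.123007: f = 1.514591, f' = 22.714591 → u_2 = 3.123007 - (1.514591)/(22.714591) = 3.056328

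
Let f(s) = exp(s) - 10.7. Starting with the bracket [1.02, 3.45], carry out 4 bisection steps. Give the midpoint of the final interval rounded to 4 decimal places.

f(1.020000) = -7.926805, f(3.450000) = 20.800392 (opposite signs)
step 1: m = 2.235000, f(m) = -1.353518 < 0 → root in [2.235000, 3.450000]
step 2: m = 2.842500, f(m) = 6.458608 > 0 → root in [2.235000, 2.842500]
step 3: m = 2.538750, f(m) = 1.963831 > 0 → root in [2.235000, 2.538750]
step 4: m = 2.386875, f(m) = 0.179443 > 0 → root in [2.235000, 2.386875]
Midpoint of [2.235000, 2.386875] = 2.310938

2.3109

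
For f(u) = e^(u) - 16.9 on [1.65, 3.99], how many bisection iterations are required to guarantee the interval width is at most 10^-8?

28

Initial width b − a = 3.99 − 1.65 = 2.340000.
After n steps the width is (b−a)/2^n; need (b−a)/2^n ≤ 10^-8.
So n ≥ log₂(2.340000/10^-8) = log₂(234000000.0000) ≈ 27.8019.
Hence n = 28.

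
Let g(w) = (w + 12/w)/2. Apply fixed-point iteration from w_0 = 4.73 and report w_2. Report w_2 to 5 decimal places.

w_1 = g(4.730000) = 3.633499
w_2 = g(3.633499) = 3.468050

3.46805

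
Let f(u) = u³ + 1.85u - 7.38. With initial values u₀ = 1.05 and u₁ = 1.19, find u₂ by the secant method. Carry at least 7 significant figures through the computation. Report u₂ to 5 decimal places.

1.81180

f(u_0) = -4.279875, f(u_1) = -3.493341
u_2 = 1.190000 - (-3.493341)·(1.190000 - 1.050000)/(-3.493341 - (-4.279875)) = 1.811801; f(u_2) = 1.919293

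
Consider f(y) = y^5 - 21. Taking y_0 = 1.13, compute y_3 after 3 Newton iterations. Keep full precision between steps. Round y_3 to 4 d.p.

Newton update: y ← y − f(y)/f'(y).
f'(y) = 5y^4
y_0 = 1.130000: f = -19.157565, f' = 8.152368 → y_1 = 1.130000 - (-19.157565)/(8.152368) = 3.479939
y_1 = 3.479939: f = 489.338040, f' = 733.257237 → y_2 = 3.479939 - (489.338040)/(733.257237) = 2.812590
y_2 = 2.812590: f = 155.007974, f' = 312.893023 → y_3 = 2.812590 - (155.007974)/(312.893023) = 2.317188

2.3172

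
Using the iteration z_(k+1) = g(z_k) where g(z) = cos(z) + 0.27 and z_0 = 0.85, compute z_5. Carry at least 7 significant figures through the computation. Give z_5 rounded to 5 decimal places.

z_1 = g(0.850000) = 0.929983
z_2 = g(0.929983) = 0.867847
z_3 = g(0.867847) = 0.916470
z_4 = g(0.916470) = 0.878625
z_5 = g(0.878625) = 0.908211

0.90821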